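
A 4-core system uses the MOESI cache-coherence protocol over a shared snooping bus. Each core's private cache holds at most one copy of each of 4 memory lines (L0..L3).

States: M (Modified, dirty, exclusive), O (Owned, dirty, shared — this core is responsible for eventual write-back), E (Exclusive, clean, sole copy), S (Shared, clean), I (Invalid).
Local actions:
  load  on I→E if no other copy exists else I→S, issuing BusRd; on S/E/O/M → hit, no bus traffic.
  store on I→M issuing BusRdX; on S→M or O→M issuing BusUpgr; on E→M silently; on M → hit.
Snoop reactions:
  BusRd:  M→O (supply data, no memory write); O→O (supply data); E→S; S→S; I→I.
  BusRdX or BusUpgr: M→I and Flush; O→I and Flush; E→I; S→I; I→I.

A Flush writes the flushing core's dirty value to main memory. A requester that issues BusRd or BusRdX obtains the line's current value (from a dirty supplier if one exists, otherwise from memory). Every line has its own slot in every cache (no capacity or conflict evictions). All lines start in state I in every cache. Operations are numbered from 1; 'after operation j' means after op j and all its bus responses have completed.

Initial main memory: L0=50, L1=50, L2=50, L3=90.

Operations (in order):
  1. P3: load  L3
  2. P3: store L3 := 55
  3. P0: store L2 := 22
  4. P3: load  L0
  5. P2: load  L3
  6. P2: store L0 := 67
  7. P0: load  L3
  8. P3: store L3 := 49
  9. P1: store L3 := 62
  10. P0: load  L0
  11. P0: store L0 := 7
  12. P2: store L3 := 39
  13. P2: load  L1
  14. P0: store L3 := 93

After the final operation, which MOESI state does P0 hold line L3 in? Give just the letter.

[1] P3: load  L3 | P0:I, P1:I, P2:I, P3:E(90) | bus: BusRd
[2] P3: store L3 := 55 | P0:I, P1:I, P2:I, P3:M(55) | bus: none
[3] P0: store L2 := 22 | P0:M(22), P1:I, P2:I, P3:I | bus: BusRdX
[4] P3: load  L0 | P0:I, P1:I, P2:I, P3:E(50) | bus: BusRd
[5] P2: load  L3 | P0:I, P1:I, P2:S(55), P3:O(55) | bus: BusRd
[6] P2: store L0 := 67 | P0:I, P1:I, P2:M(67), P3:I | bus: BusRdX
[7] P0: load  L3 | P0:S(55), P1:I, P2:S(55), P3:O(55) | bus: BusRd
[8] P3: store L3 := 49 | P0:I, P1:I, P2:I, P3:M(49) | bus: BusUpgr
[9] P1: store L3 := 62 | P0:I, P1:M(62), P2:I, P3:I | bus: BusRdX,Flush
[10] P0: load  L0 | P0:S(67), P1:I, P2:O(67), P3:I | bus: BusRd
[11] P0: store L0 := 7 | P0:M(7), P1:I, P2:I, P3:I | bus: BusUpgr,Flush
[12] P2: store L3 := 39 | P0:I, P1:I, P2:M(39), P3:I | bus: BusRdX,Flush
[13] P2: load  L1 | P0:I, P1:I, P2:E(50), P3:I | bus: BusRd
[14] P0: store L3 := 93 | P0:M(93), P1:I, P2:I, P3:I | bus: BusRdX,Flush

state = M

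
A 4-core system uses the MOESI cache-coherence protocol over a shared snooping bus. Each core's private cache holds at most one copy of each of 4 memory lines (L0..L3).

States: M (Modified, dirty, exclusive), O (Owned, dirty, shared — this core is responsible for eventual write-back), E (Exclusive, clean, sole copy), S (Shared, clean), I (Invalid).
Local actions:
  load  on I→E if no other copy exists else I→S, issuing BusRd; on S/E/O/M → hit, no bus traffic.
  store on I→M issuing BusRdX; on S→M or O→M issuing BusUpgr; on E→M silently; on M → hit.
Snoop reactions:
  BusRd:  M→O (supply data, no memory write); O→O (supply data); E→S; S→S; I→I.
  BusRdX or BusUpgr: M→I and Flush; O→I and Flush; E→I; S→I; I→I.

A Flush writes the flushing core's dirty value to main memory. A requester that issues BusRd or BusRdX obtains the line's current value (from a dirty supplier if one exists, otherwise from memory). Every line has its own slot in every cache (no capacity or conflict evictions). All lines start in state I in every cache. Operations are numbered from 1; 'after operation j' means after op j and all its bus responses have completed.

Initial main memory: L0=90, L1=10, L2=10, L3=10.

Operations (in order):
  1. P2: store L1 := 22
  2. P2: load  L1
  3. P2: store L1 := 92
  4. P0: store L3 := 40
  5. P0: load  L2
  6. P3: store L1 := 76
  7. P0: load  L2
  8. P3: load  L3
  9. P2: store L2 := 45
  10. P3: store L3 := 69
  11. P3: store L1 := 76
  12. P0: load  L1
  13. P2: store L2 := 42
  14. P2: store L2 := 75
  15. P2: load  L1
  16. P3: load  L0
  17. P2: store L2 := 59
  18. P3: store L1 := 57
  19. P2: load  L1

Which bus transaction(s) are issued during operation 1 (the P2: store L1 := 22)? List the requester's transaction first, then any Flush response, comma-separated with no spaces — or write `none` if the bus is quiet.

bus = BusRdX

  op1 P2: store L1 := 22 → I/I/M/I on L1; bus BusRdX; mem=10
  op2 P2: load  L1 → I/I/M/I on L1; bus (none); mem=10
  op3 P2: store L1 := 92 → I/I/M/I on L1; bus (none); mem=10
  op4 P0: store L3 := 40 → M/I/I/I on L3; bus BusRdX; mem=10
  op5 P0: load  L2 → E/I/I/I on L2; bus BusRd; mem=10
  op6 P3: store L1 := 76 → I/I/I/M on L1; bus BusRdX Flush; mem=92
  op7 P0: load  L2 → E/I/I/I on L2; bus (none); mem=10
  op8 P3: load  L3 → O/I/I/S on L3; bus BusRd; mem=10
  op9 P2: store L2 := 45 → I/I/M/I on L2; bus BusRdX; mem=10
  op10 P3: store L3 := 69 → I/I/I/M on L3; bus BusUpgr Flush; mem=40
  op11 P3: store L1 := 76 → I/I/I/M on L1; bus (none); mem=92
  op12 P0: load  L1 → S/I/I/O on L1; bus BusRd; mem=92
  op13 P2: store L2 := 42 → I/I/M/I on L2; bus (none); mem=10
  op14 P2: store L2 := 75 → I/I/M/I on L2; bus (none); mem=10
  op15 P2: load  L1 → S/I/S/O on L1; bus BusRd; mem=92
  op16 P3: load  L0 → I/I/I/E on L0; bus BusRd; mem=90
  op17 P2: store L2 := 59 → I/I/M/I on L2; bus (none); mem=10
  op18 P3: store L1 := 57 → I/I/I/M on L1; bus BusUpgr; mem=92
  op19 P2: load  L1 → I/I/S/O on L1; bus BusRd; mem=92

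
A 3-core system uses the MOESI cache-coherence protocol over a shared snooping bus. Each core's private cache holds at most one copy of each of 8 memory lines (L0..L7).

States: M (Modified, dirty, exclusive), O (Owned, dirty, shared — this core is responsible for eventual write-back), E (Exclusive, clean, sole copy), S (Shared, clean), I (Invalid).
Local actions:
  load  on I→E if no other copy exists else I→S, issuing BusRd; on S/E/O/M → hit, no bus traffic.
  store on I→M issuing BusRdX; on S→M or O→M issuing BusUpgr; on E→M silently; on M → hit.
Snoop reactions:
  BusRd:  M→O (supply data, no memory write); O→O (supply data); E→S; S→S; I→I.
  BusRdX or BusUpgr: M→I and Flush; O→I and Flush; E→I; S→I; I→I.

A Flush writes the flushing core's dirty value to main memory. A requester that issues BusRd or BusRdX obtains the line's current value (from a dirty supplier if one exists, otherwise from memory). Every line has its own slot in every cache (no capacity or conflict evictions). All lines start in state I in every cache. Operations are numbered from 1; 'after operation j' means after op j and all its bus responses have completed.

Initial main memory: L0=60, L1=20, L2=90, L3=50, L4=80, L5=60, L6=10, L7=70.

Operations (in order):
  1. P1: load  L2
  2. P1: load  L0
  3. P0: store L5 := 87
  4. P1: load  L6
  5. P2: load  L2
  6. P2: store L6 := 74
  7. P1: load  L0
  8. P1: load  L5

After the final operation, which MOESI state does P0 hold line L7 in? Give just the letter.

state = I

step 1: P1: load  L2  ⟶  IEI  (L2)  txn=BusRd  M[L2]=90
step 2: P1: load  L0  ⟶  IEI  (L0)  txn=BusRd  M[L0]=60
step 3: P0: store L5 := 87  ⟶  MII  (L5)  txn=BusRdX  M[L5]=60
step 4: P1: load  L6  ⟶  IEI  (L6)  txn=BusRd  M[L6]=10
step 5: P2: load  L2  ⟶  ISS  (L2)  txn=BusRd  M[L2]=90
step 6: P2: store L6 := 74  ⟶  IIM  (L6)  txn=BusRdX  M[L6]=10
step 7: P1: load  L0  ⟶  IEI  (L0)  txn=∅  M[L0]=60
step 8: P1: load  L5  ⟶  OSI  (L5)  txn=BusRd  M[L5]=60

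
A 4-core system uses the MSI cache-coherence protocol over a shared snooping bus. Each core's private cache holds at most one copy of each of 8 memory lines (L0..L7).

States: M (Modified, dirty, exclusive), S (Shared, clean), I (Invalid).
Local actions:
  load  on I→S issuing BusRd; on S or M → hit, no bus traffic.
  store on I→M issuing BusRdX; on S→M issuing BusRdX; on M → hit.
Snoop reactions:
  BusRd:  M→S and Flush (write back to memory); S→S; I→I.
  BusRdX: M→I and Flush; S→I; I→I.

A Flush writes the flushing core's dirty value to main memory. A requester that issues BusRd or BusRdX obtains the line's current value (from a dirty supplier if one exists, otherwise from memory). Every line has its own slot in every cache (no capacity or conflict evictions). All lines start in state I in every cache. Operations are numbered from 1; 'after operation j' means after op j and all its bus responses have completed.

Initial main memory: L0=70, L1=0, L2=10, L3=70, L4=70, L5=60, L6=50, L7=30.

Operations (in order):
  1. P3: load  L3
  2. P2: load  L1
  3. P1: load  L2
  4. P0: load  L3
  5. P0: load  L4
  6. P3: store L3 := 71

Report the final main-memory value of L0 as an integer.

  op1 P3: load  L3 → I/I/I/S on L3; bus BusRd; mem=70
  op2 P2: load  L1 → I/I/S/I on L1; bus BusRd; mem=0
  op3 P1: load  L2 → I/S/I/I on L2; bus BusRd; mem=10
  op4 P0: load  L3 → S/I/I/S on L3; bus BusRd; mem=70
  op5 P0: load  L4 → S/I/I/I on L4; bus BusRd; mem=70
  op6 P3: store L3 := 71 → I/I/I/M on L3; bus BusRdX; mem=70

memory[L0] = 70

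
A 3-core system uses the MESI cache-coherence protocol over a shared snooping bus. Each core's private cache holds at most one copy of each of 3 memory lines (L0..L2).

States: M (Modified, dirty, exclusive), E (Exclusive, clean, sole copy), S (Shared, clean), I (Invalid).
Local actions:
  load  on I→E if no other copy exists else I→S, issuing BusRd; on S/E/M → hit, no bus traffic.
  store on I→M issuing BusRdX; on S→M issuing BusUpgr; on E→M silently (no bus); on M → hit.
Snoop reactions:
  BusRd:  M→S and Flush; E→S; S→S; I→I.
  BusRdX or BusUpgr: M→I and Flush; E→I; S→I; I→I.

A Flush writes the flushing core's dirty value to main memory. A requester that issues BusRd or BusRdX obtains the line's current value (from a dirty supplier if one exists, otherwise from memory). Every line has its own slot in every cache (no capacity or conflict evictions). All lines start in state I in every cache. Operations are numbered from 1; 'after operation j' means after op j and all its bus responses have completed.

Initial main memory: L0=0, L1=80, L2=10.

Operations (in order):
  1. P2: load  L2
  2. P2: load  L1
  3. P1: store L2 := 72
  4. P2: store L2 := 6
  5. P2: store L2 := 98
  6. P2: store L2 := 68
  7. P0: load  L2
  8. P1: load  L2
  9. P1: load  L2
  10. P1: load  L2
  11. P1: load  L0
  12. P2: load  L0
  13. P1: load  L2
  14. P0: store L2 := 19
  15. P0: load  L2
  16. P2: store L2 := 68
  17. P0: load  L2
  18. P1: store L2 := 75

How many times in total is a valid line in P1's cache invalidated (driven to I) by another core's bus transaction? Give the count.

1. P2: load  L2  bus=[BusRd]  L2: P0=I P1=I P2=E  mem[L2]=10
2. P2: load  L1  bus=[BusRd]  L1: P0=I P1=I P2=E  mem[L1]=80
3. P1: store L2 := 72  bus=[BusRdX]  L2: P0=I P1=M P2=I  mem[L2]=10
4. P2: store L2 := 6  bus=[BusRdX,Flush]  L2: P0=I P1=I P2=M  mem[L2]=72
5. P2: store L2 := 98  bus=[-]  L2: P0=I P1=I P2=M  mem[L2]=72
6. P2: store L2 := 68  bus=[-]  L2: P0=I P1=I P2=M  mem[L2]=72
7. P0: load  L2  bus=[BusRd,Flush]  L2: P0=S P1=I P2=S  mem[L2]=68
8. P1: load  L2  bus=[BusRd]  L2: P0=S P1=S P2=S  mem[L2]=68
9. P1: load  L2  bus=[-]  L2: P0=S P1=S P2=S  mem[L2]=68
10. P1: load  L2  bus=[-]  L2: P0=S P1=S P2=S  mem[L2]=68
11. P1: load  L0  bus=[BusRd]  L0: P0=I P1=E P2=I  mem[L0]=0
12. P2: load  L0  bus=[BusRd]  L0: P0=I P1=S P2=S  mem[L0]=0
13. P1: load  L2  bus=[-]  L2: P0=S P1=S P2=S  mem[L2]=68
14. P0: store L2 := 19  bus=[BusUpgr]  L2: P0=M P1=I P2=I  mem[L2]=68
15. P0: load  L2  bus=[-]  L2: P0=M P1=I P2=I  mem[L2]=68
16. P2: store L2 := 68  bus=[BusRdX,Flush]  L2: P0=I P1=I P2=M  mem[L2]=19
17. P0: load  L2  bus=[BusRd,Flush]  L2: P0=S P1=I P2=S  mem[L2]=68
18. P1: store L2 := 75  bus=[BusRdX]  L2: P0=I P1=M P2=I  mem[L2]=68

invalidations = 2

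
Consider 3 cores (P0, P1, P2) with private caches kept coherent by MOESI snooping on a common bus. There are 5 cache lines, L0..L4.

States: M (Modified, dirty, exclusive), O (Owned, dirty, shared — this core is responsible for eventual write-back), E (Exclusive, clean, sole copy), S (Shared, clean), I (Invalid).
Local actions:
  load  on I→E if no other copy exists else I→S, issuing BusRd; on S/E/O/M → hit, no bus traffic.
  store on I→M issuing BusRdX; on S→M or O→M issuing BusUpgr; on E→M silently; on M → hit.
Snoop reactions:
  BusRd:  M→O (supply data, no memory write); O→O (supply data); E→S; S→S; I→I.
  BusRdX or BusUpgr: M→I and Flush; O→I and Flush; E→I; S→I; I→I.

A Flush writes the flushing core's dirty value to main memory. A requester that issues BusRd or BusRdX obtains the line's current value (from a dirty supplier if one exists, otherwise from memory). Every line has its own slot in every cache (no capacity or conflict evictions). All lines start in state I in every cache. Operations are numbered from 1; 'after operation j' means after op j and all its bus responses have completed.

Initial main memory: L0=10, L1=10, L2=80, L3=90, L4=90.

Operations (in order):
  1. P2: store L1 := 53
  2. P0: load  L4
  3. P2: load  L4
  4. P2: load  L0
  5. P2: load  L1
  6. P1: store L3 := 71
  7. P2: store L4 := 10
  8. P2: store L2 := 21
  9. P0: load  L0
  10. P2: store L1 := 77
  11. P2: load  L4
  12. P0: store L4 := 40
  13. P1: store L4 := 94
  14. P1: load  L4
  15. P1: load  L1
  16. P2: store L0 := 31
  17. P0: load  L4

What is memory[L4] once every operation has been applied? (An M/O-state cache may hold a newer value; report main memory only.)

  op1 P2: store L1 := 53 → I/I/M on L1; bus BusRdX; mem=10
  op2 P0: load  L4 → E/I/I on L4; bus BusRd; mem=90
  op3 P2: load  L4 → S/I/S on L4; bus BusRd; mem=90
  op4 P2: load  L0 → I/I/E on L0; bus BusRd; mem=10
  op5 P2: load  L1 → I/I/M on L1; bus (none); mem=10
  op6 P1: store L3 := 71 → I/M/I on L3; bus BusRdX; mem=90
  op7 P2: store L4 := 10 → I/I/M on L4; bus BusUpgr; mem=90
  op8 P2: store L2 := 21 → I/I/M on L2; bus BusRdX; mem=80
  op9 P0: load  L0 → S/I/S on L0; bus BusRd; mem=10
  op10 P2: store L1 := 77 → I/I/M on L1; bus (none); mem=10
  op11 P2: load  L4 → I/I/M on L4; bus (none); mem=90
  op12 P0: store L4 := 40 → M/I/I on L4; bus BusRdX Flush; mem=10
  op13 P1: store L4 := 94 → I/M/I on L4; bus BusRdX Flush; mem=40
  op14 P1: load  L4 → I/M/I on L4; bus (none); mem=40
  op15 P1: load  L1 → I/S/O on L1; bus BusRd; mem=10
  op16 P2: store L0 := 31 → I/I/M on L0; bus BusUpgr; mem=10
  op17 P0: load  L4 → S/O/I on L4; bus BusRd; mem=40

memory[L4] = 40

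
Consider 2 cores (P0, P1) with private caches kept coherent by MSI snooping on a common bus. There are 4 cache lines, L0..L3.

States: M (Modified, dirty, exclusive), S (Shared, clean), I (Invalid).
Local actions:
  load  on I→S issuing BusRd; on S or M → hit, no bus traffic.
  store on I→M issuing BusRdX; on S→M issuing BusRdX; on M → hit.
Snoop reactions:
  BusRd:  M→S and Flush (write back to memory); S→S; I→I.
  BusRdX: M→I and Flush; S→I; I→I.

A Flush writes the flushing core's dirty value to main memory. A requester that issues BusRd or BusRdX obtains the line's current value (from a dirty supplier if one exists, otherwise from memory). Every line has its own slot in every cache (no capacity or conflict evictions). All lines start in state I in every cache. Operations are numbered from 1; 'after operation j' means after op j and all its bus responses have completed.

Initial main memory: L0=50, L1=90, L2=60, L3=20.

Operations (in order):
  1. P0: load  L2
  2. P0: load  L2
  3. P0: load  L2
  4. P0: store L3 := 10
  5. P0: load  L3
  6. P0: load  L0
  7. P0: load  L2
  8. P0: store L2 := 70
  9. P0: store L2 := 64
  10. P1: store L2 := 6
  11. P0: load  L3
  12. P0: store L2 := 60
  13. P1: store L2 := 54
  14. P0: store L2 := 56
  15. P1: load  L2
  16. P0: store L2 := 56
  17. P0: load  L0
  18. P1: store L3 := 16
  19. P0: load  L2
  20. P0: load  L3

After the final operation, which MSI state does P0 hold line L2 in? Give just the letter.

state = M

step 1: P0: load  L2  ⟶  SI  (L2)  txn=BusRd  M[L2]=60
step 2: P0: load  L2  ⟶  SI  (L2)  txn=∅  M[L2]=60
step 3: P0: load  L2  ⟶  SI  (L2)  txn=∅  M[L2]=60
step 4: P0: store L3 := 10  ⟶  MI  (L3)  txn=BusRdX  M[L3]=20
step 5: P0: load  L3  ⟶  MI  (L3)  txn=∅  M[L3]=20
step 6: P0: load  L0  ⟶  SI  (L0)  txn=BusRd  M[L0]=50
step 7: P0: load  L2  ⟶  SI  (L2)  txn=∅  M[L2]=60
step 8: P0: store L2 := 70  ⟶  MI  (L2)  txn=BusRdX  M[L2]=60
step 9: P0: store L2 := 64  ⟶  MI  (L2)  txn=∅  M[L2]=60
step 10: P1: store L2 := 6  ⟶  IM  (L2)  txn=BusRdX+Flush  M[L2]=64
step 11: P0: load  L3  ⟶  MI  (L3)  txn=∅  M[L3]=20
step 12: P0: store L2 := 60  ⟶  MI  (L2)  txn=BusRdX+Flush  M[L2]=6
step 13: P1: store L2 := 54  ⟶  IM  (L2)  txn=BusRdX+Flush  M[L2]=60
step 14: P0: store L2 := 56  ⟶  MI  (L2)  txn=BusRdX+Flush  M[L2]=54
step 15: P1: load  L2  ⟶  SS  (L2)  txn=BusRd+Flush  M[L2]=56
step 16: P0: store L2 := 56  ⟶  MI  (L2)  txn=BusRdX  M[L2]=56
step 17: P0: load  L0  ⟶  SI  (L0)  txn=∅  M[L0]=50
step 18: P1: store L3 := 16  ⟶  IM  (L3)  txn=BusRdX+Flush  M[L3]=10
step 19: P0: load  L2  ⟶  MI  (L2)  txn=∅  M[L2]=56
step 20: P0: load  L3  ⟶  SS  (L3)  txn=BusRd+Flush  M[L3]=16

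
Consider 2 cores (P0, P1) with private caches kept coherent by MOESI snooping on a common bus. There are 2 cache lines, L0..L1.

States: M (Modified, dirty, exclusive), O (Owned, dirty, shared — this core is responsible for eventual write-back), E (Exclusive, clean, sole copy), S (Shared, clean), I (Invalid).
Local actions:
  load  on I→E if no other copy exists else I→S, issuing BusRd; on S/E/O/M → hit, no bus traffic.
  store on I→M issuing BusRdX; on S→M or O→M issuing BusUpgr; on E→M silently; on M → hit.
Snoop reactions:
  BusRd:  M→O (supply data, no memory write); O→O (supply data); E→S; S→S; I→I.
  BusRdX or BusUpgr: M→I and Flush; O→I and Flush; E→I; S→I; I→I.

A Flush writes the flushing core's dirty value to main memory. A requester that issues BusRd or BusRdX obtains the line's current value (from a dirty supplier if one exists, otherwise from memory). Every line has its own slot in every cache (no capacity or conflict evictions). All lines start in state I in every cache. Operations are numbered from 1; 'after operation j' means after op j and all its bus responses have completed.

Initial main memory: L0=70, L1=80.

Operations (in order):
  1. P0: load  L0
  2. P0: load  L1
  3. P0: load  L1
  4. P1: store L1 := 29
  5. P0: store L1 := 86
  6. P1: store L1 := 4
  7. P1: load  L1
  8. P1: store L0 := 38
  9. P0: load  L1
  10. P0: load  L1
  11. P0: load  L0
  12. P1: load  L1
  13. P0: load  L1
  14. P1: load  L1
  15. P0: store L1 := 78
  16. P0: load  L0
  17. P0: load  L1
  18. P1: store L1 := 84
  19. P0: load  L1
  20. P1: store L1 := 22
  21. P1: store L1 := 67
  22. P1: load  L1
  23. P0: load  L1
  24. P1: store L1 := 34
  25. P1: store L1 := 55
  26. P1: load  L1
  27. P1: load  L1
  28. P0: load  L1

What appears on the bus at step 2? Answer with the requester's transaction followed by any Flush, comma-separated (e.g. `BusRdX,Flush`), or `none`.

bus = BusRd

step 1: P0: load  L0  ⟶  EI  (L0)  txn=BusRd  M[L0]=70
step 2: P0: load  L1  ⟶  EI  (L1)  txn=BusRd  M[L1]=80
step 3: P0: load  L1  ⟶  EI  (L1)  txn=∅  M[L1]=80
step 4: P1: store L1 := 29  ⟶  IM  (L1)  txn=BusRdX  M[L1]=80
step 5: P0: store L1 := 86  ⟶  MI  (L1)  txn=BusRdX+Flush  M[L1]=29
step 6: P1: store L1 := 4  ⟶  IM  (L1)  txn=BusRdX+Flush  M[L1]=86
step 7: P1: load  L1  ⟶  IM  (L1)  txn=∅  M[L1]=86
step 8: P1: store L0 := 38  ⟶  IM  (L0)  txn=BusRdX  M[L0]=70
step 9: P0: load  L1  ⟶  SO  (L1)  txn=BusRd  M[L1]=86
step 10: P0: load  L1  ⟶  SO  (L1)  txn=∅  M[L1]=86
step 11: P0: load  L0  ⟶  SO  (L0)  txn=BusRd  M[L0]=70
step 12: P1: load  L1  ⟶  SO  (L1)  txn=∅  M[L1]=86
step 13: P0: load  L1  ⟶  SO  (L1)  txn=∅  M[L1]=86
step 14: P1: load  L1  ⟶  SO  (L1)  txn=∅  M[L1]=86
step 15: P0: store L1 := 78  ⟶  MI  (L1)  txn=BusUpgr+Flush  M[L1]=4
step 16: P0: load  L0  ⟶  SO  (L0)  txn=∅  M[L0]=70
step 17: P0: load  L1  ⟶  MI  (L1)  txn=∅  M[L1]=4
step 18: P1: store L1 := 84  ⟶  IM  (L1)  txn=BusRdX+Flush  M[L1]=78
step 19: P0: load  L1  ⟶  SO  (L1)  txn=BusRd  M[L1]=78
step 20: P1: store L1 := 22  ⟶  IM  (L1)  txn=BusUpgr  M[L1]=78
step 21: P1: store L1 := 67  ⟶  IM  (L1)  txn=∅  M[L1]=78
step 22: P1: load  L1  ⟶  IM  (L1)  txn=∅  M[L1]=78
step 23: P0: load  L1  ⟶  SO  (L1)  txn=BusRd  M[L1]=78
step 24: P1: store L1 := 34  ⟶  IM  (L1)  txn=BusUpgr  M[L1]=78
step 25: P1: store L1 := 55  ⟶  IM  (L1)  txn=∅  M[L1]=78
step 26: P1: load  L1  ⟶  IM  (L1)  txn=∅  M[L1]=78
step 27: P1: load  L1  ⟶  IM  (L1)  txn=∅  M[L1]=78
step 28: P0: load  L1  ⟶  SO  (L1)  txn=BusRd  M[L1]=78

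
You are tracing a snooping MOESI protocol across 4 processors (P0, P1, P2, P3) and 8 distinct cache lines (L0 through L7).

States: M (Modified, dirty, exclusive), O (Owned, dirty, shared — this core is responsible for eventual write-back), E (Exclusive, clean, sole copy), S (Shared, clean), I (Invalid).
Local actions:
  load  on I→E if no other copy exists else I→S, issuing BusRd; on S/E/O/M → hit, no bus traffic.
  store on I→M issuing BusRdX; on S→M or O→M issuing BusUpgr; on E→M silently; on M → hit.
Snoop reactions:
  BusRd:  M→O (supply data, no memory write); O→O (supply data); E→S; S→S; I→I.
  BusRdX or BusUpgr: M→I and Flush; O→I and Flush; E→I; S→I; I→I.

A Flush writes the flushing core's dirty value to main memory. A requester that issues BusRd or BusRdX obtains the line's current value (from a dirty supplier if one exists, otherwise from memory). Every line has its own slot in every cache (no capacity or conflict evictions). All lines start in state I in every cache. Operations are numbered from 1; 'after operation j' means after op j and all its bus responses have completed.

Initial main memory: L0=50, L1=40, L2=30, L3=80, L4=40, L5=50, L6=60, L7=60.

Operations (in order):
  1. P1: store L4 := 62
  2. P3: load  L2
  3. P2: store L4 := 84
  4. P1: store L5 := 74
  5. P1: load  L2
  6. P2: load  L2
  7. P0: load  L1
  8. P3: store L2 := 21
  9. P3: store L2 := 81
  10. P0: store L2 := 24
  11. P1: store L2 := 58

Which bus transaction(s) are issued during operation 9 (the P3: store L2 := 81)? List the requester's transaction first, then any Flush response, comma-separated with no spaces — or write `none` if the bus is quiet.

  op1 P1: store L4 := 62 → I/M/I/I on L4; bus BusRdX; mem=40
  op2 P3: load  L2 → I/I/I/E on L2; bus BusRd; mem=30
  op3 P2: store L4 := 84 → I/I/M/I on L4; bus BusRdX Flush; mem=62
  op4 P1: store L5 := 74 → I/M/I/I on L5; bus BusRdX; mem=50
  op5 P1: load  L2 → I/S/I/S on L2; bus BusRd; mem=30
  op6 P2: load  L2 → I/S/S/S on L2; bus BusRd; mem=30
  op7 P0: load  L1 → E/I/I/I on L1; bus BusRd; mem=40
  op8 P3: store L2 := 21 → I/I/I/M on L2; bus BusUpgr; mem=30
  op9 P3: store L2 := 81 → I/I/I/M on L2; bus (none); mem=30
  op10 P0: store L2 := 24 → M/I/I/I on L2; bus BusRdX Flush; mem=81
  op11 P1: store L2 := 58 → I/M/I/I on L2; bus BusRdX Flush; mem=24

bus = none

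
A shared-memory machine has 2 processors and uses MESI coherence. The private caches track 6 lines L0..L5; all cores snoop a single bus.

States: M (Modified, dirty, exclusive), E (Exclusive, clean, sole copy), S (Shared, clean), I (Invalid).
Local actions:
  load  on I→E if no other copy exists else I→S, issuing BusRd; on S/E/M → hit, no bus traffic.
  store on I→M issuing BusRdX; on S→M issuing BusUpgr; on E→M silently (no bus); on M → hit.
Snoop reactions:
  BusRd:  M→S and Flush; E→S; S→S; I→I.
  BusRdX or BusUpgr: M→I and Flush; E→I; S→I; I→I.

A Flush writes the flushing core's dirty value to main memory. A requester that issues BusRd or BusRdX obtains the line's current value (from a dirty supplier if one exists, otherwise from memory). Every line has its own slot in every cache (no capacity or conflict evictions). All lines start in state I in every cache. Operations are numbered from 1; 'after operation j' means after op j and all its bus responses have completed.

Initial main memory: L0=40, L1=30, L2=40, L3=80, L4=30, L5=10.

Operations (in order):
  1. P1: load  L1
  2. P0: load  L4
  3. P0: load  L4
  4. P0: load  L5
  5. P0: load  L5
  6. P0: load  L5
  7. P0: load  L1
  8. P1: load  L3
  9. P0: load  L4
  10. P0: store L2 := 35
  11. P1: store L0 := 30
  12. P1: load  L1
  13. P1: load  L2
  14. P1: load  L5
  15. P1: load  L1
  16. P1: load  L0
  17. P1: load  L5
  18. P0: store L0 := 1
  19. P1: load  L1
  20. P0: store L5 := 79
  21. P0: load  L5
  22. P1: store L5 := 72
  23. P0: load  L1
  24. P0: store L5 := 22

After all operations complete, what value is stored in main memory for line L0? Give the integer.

  op1 P1: load  L1 → I/E on L1; bus BusRd; mem=30
  op2 P0: load  L4 → E/I on L4; bus BusRd; mem=30
  op3 P0: load  L4 → E/I on L4; bus (none); mem=30
  op4 P0: load  L5 → E/I on L5; bus BusRd; mem=10
  op5 P0: load  L5 → E/I on L5; bus (none); mem=10
  op6 P0: load  L5 → E/I on L5; bus (none); mem=10
  op7 P0: load  L1 → S/S on L1; bus BusRd; mem=30
  op8 P1: load  L3 → I/E on L3; bus BusRd; mem=80
  op9 P0: load  L4 → E/I on L4; bus (none); mem=30
  op10 P0: store L2 := 35 → M/I on L2; bus BusRdX; mem=40
  op11 P1: store L0 := 30 → I/M on L0; bus BusRdX; mem=40
  op12 P1: load  L1 → S/S on L1; bus (none); mem=30
  op13 P1: load  L2 → S/S on L2; bus BusRd Flush; mem=35
  op14 P1: load  L5 → S/S on L5; bus BusRd; mem=10
  op15 P1: load  L1 → S/S on L1; bus (none); mem=30
  op16 P1: load  L0 → I/M on L0; bus (none); mem=40
  op17 P1: load  L5 → S/S on L5; bus (none); mem=10
  op18 P0: store L0 := 1 → M/I on L0; bus BusRdX Flush; mem=30
  op19 P1: load  L1 → S/S on L1; bus (none); mem=30
  op20 P0: store L5 := 79 → M/I on L5; bus BusUpgr; mem=10
  op21 P0: load  L5 → M/I on L5; bus (none); mem=10
  op22 P1: store L5 := 72 → I/M on L5; bus BusRdX Flush; mem=79
  op23 P0: load  L1 → S/S on L1; bus (none); mem=30
  op24 P0: store L5 := 22 → M/I on L5; bus BusRdX Flush; mem=72

memory[L0] = 30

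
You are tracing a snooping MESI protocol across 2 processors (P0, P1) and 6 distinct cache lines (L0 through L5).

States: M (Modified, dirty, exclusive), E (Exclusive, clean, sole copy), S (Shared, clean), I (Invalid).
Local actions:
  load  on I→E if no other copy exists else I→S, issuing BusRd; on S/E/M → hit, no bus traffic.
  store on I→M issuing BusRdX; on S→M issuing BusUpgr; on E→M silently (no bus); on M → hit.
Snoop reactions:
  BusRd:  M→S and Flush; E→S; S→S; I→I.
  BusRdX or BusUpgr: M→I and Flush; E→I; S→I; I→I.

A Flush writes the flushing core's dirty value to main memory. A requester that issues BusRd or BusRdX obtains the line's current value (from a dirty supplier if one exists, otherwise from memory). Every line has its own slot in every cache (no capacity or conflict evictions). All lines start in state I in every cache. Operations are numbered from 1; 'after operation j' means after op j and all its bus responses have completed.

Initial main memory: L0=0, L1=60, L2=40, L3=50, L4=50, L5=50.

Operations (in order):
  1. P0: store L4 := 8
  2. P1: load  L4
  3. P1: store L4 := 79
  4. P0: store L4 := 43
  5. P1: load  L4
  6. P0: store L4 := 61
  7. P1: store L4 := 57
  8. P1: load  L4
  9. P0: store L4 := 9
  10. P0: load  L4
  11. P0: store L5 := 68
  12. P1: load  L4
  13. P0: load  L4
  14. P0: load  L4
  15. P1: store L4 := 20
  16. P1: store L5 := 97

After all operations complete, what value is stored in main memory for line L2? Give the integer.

memory[L2] = 40

1. P0: store L4 := 8  bus=[BusRdX]  L4: P0=M P1=I  mem[L4]=50
2. P1: load  L4  bus=[BusRd,Flush]  L4: P0=S P1=S  mem[L4]=8
3. P1: store L4 := 79  bus=[BusUpgr]  L4: P0=I P1=M  mem[L4]=8
4. P0: store L4 := 43  bus=[BusRdX,Flush]  L4: P0=M P1=I  mem[L4]=79
5. P1: load  L4  bus=[BusRd,Flush]  L4: P0=S P1=S  mem[L4]=43
6. P0: store L4 := 61  bus=[BusUpgr]  L4: P0=M P1=I  mem[L4]=43
7. P1: store L4 := 57  bus=[BusRdX,Flush]  L4: P0=I P1=M  mem[L4]=61
8. P1: load  L4  bus=[-]  L4: P0=I P1=M  mem[L4]=61
9. P0: store L4 := 9  bus=[BusRdX,Flush]  L4: P0=M P1=I  mem[L4]=57
10. P0: load  L4  bus=[-]  L4: P0=M P1=I  mem[L4]=57
11. P0: store L5 := 68  bus=[BusRdX]  L5: P0=M P1=I  mem[L5]=50
12. P1: load  L4  bus=[BusRd,Flush]  L4: P0=S P1=S  mem[L4]=9
13. P0: load  L4  bus=[-]  L4: P0=S P1=S  mem[L4]=9
14. P0: load  L4  bus=[-]  L4: P0=S P1=S  mem[L4]=9
15. P1: store L4 := 20  bus=[BusUpgr]  L4: P0=I P1=M  mem[L4]=9
16. P1: store L5 := 97  bus=[BusRdX,Flush]  L5: P0=I P1=M  mem[L5]=68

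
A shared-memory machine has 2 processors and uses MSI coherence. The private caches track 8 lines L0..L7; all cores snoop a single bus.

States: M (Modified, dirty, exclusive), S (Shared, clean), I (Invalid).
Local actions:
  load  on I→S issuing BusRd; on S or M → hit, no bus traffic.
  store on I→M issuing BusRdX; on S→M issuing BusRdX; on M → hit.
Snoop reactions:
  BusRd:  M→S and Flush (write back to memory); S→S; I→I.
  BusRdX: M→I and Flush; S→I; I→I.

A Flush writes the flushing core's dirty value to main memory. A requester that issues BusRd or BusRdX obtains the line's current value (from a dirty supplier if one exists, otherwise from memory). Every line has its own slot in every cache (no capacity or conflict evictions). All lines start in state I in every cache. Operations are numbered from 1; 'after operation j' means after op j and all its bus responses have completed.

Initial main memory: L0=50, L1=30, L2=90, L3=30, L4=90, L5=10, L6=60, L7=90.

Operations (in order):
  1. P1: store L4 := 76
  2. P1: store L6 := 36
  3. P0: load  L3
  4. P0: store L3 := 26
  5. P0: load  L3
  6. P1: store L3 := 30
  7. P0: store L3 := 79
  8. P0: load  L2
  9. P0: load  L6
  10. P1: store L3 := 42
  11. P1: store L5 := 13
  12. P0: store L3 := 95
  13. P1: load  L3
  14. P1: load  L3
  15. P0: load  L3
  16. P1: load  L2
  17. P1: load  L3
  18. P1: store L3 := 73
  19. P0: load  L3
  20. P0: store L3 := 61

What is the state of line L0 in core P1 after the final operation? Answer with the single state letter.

step 1: P1: store L4 := 76  ⟶  IM  (L4)  txn=BusRdX  M[L4]=90
step 2: P1: store L6 := 36  ⟶  IM  (L6)  txn=BusRdX  M[L6]=60
step 3: P0: load  L3  ⟶  SI  (L3)  txn=BusRd  M[L3]=30
step 4: P0: store L3 := 26  ⟶  MI  (L3)  txn=BusRdX  M[L3]=30
step 5: P0: load  L3  ⟶  MI  (L3)  txn=∅  M[L3]=30
step 6: P1: store L3 := 30  ⟶  IM  (L3)  txn=BusRdX+Flush  M[L3]=26
step 7: P0: store L3 := 79  ⟶  MI  (L3)  txn=BusRdX+Flush  M[L3]=30
step 8: P0: load  L2  ⟶  SI  (L2)  txn=BusRd  M[L2]=90
step 9: P0: load  L6  ⟶  SS  (L6)  txn=BusRd+Flush  M[L6]=36
step 10: P1: store L3 := 42  ⟶  IM  (L3)  txn=BusRdX+Flush  M[L3]=79
step 11: P1: store L5 := 13  ⟶  IM  (L5)  txn=BusRdX  M[L5]=10
step 12: P0: store L3 := 95  ⟶  MI  (L3)  txn=BusRdX+Flush  M[L3]=42
step 13: P1: load  L3  ⟶  SS  (L3)  txn=BusRd+Flush  M[L3]=95
step 14: P1: load  L3  ⟶  SS  (L3)  txn=∅  M[L3]=95
step 15: P0: load  L3  ⟶  SS  (L3)  txn=∅  M[L3]=95
step 16: P1: load  L2  ⟶  SS  (L2)  txn=BusRd  M[L2]=90
step 17: P1: load  L3  ⟶  SS  (L3)  txn=∅  M[L3]=95
step 18: P1: store L3 := 73  ⟶  IM  (L3)  txn=BusRdX  M[L3]=95
step 19: P0: load  L3  ⟶  SS  (L3)  txn=BusRd+Flush  M[L3]=73
step 20: P0: store L3 := 61  ⟶  MI  (L3)  txn=BusRdX  M[L3]=73

state = I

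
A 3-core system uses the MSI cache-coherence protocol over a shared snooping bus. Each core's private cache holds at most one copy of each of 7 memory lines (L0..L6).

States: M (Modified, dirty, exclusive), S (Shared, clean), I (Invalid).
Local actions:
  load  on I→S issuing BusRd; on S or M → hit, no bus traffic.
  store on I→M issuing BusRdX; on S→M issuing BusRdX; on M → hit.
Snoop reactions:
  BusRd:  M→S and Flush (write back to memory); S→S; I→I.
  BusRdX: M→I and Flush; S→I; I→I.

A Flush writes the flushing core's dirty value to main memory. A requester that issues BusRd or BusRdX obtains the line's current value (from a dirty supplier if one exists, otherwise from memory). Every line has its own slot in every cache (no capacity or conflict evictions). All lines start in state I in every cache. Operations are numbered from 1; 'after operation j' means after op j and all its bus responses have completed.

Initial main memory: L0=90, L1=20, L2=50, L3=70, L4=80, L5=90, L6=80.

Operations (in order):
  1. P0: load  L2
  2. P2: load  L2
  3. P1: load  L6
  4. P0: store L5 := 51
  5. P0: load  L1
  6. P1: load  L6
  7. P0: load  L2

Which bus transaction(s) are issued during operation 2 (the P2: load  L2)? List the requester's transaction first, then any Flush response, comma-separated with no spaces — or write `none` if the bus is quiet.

  op1 P0: load  L2 → S/I/I on L2; bus BusRd; mem=50
  op2 P2: load  L2 → S/I/S on L2; bus BusRd; mem=50
  op3 P1: load  L6 → I/S/I on L6; bus BusRd; mem=80
  op4 P0: store L5 := 51 → M/I/I on L5; bus BusRdX; mem=90
  op5 P0: load  L1 → S/I/I on L1; bus BusRd; mem=20
  op6 P1: load  L6 → I/S/I on L6; bus (none); mem=80
  op7 P0: load  L2 → S/I/S on L2; bus (none); mem=50

bus = BusRd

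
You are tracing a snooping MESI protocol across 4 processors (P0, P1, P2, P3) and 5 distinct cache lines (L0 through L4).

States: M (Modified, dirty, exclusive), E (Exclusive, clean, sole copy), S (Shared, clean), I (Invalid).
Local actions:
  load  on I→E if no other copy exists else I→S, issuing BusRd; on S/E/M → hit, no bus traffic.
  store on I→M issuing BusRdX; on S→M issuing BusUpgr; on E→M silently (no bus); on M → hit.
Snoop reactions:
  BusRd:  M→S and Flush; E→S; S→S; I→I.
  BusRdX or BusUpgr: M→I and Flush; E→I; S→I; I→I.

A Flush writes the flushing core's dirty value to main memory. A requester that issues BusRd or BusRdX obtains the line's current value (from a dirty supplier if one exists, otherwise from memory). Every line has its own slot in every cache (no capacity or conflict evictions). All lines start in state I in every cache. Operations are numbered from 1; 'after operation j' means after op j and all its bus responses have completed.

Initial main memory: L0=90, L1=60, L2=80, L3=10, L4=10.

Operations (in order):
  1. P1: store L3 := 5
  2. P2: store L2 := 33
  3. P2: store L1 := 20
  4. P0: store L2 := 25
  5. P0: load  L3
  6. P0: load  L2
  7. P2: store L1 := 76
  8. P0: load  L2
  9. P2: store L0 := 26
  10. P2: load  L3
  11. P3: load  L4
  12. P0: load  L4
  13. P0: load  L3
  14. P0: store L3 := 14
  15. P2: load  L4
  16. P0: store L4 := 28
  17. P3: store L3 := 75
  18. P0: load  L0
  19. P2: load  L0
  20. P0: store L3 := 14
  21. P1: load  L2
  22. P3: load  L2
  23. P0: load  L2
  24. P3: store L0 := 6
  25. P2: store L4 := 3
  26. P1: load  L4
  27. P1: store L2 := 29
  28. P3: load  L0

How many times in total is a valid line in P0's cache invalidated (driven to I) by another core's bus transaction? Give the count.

invalidations = 4

  op1 P1: store L3 := 5 → I/M/I/I on L3; bus BusRdX; mem=10
  op2 P2: store L2 := 33 → I/I/M/I on L2; bus BusRdX; mem=80
  op3 P2: store L1 := 20 → I/I/M/I on L1; bus BusRdX; mem=60
  op4 P0: store L2 := 25 → M/I/I/I on L2; bus BusRdX Flush; mem=33
  op5 P0: load  L3 → S/S/I/I on L3; bus BusRd Flush; mem=5
  op6 P0: load  L2 → M/I/I/I on L2; bus (none); mem=33
  op7 P2: store L1 := 76 → I/I/M/I on L1; bus (none); mem=60
  op8 P0: load  L2 → M/I/I/I on L2; bus (none); mem=33
  op9 P2: store L0 := 26 → I/I/M/I on L0; bus BusRdX; mem=90
  op10 P2: load  L3 → S/S/S/I on L3; bus BusRd; mem=5
  op11 P3: load  L4 → I/I/I/E on L4; bus BusRd; mem=10
  op12 P0: load  L4 → S/I/I/S on L4; bus BusRd; mem=10
  op13 P0: load  L3 → S/S/S/I on L3; bus (none); mem=5
  op14 P0: store L3 := 14 → M/I/I/I on L3; bus BusUpgr; mem=5
  op15 P2: load  L4 → S/I/S/S on L4; bus BusRd; mem=10
  op16 P0: store L4 := 28 → M/I/I/I on L4; bus BusUpgr; mem=10
  op17 P3: store L3 := 75 → I/I/I/M on L3; bus BusRdX Flush; mem=14
  op18 P0: load  L0 → S/I/S/I on L0; bus BusRd Flush; mem=26
  op19 P2: load  L0 → S/I/S/I on L0; bus (none); mem=26
  op20 P0: store L3 := 14 → M/I/I/I on L3; bus BusRdX Flush; mem=75
  op21 P1: load  L2 → S/S/I/I on L2; bus BusRd Flush; mem=25
  op22 P3: load  L2 → S/S/I/S on L2; bus BusRd; mem=25
  op23 P0: load  L2 → S/S/I/S on L2; bus (none); mem=25
  op24 P3: store L0 := 6 → I/I/I/M on L0; bus BusRdX; mem=26
  op25 P2: store L4 := 3 → I/I/M/I on L4; bus BusRdX Flush; mem=28
  op26 P1: load  L4 → I/S/S/I on L4; bus BusRd Flush; mem=3
  op27 P1: store L2 := 29 → I/M/I/I on L2; bus BusUpgr; mem=25
  op28 P3: load  L0 → I/I/I/M on L0; bus (none); mem=26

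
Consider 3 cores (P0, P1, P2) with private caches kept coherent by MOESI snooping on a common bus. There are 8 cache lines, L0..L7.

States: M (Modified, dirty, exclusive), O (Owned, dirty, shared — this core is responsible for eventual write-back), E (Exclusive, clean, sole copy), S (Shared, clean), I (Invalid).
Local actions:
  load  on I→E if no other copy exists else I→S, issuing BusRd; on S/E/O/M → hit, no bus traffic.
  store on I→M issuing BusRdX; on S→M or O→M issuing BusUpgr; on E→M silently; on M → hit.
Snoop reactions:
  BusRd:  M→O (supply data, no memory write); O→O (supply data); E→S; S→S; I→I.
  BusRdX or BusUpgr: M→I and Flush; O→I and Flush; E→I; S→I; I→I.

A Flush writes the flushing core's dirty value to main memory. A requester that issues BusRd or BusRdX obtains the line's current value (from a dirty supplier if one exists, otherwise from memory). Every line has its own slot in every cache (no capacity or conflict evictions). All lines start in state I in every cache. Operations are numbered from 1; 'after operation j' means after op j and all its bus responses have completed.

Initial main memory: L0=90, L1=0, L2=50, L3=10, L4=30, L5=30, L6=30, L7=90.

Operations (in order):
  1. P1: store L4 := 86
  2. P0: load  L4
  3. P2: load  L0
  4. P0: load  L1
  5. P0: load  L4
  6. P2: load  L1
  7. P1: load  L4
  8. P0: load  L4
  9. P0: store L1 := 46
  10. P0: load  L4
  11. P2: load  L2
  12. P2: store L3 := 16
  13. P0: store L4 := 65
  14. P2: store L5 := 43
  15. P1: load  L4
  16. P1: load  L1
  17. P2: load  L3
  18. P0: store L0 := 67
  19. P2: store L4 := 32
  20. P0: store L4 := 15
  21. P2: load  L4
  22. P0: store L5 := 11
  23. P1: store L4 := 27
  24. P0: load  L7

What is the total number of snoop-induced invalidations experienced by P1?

invalidations = 2

[1] P1: store L4 := 86 | P0:I, P1:M(86), P2:I | bus: BusRdX
[2] P0: load  L4 | P0:S(86), P1:O(86), P2:I | bus: BusRd
[3] P2: load  L0 | P0:I, P1:I, P2:E(90) | bus: BusRd
[4] P0: load  L1 | P0:E(0), P1:I, P2:I | bus: BusRd
[5] P0: load  L4 | P0:S(86), P1:O(86), P2:I | bus: none
[6] P2: load  L1 | P0:S(0), P1:I, P2:S(0) | bus: BusRd
[7] P1: load  L4 | P0:S(86), P1:O(86), P2:I | bus: none
[8] P0: load  L4 | P0:S(86), P1:O(86), P2:I | bus: none
[9] P0: store L1 := 46 | P0:M(46), P1:I, P2:I | bus: BusUpgr
[10] P0: load  L4 | P0:S(86), P1:O(86), P2:I | bus: none
[11] P2: load  L2 | P0:I, P1:I, P2:E(50) | bus: BusRd
[12] P2: store L3 := 16 | P0:I, P1:I, P2:M(16) | bus: BusRdX
[13] P0: store L4 := 65 | P0:M(65), P1:I, P2:I | bus: BusUpgr,Flush
[14] P2: store L5 := 43 | P0:I, P1:I, P2:M(43) | bus: BusRdX
[15] P1: load  L4 | P0:O(65), P1:S(65), P2:I | bus: BusRd
[16] P1: load  L1 | P0:O(46), P1:S(46), P2:I | bus: BusRd
[17] P2: load  L3 | P0:I, P1:I, P2:M(16) | bus: none
[18] P0: store L0 := 67 | P0:M(67), P1:I, P2:I | bus: BusRdX
[19] P2: store L4 := 32 | P0:I, P1:I, P2:M(32) | bus: BusRdX,Flush
[20] P0: store L4 := 15 | P0:M(15), P1:I, P2:I | bus: BusRdX,Flush
[21] P2: load  L4 | P0:O(15), P1:I, P2:S(15) | bus: BusRd
[22] P0: store L5 := 11 | P0:M(11), P1:I, P2:I | bus: BusRdX,Flush
[23] P1: store L4 := 27 | P0:I, P1:M(27), P2:I | bus: BusRdX,Flush
[24] P0: load  L7 | P0:E(90), P1:I, P2:I | bus: BusRd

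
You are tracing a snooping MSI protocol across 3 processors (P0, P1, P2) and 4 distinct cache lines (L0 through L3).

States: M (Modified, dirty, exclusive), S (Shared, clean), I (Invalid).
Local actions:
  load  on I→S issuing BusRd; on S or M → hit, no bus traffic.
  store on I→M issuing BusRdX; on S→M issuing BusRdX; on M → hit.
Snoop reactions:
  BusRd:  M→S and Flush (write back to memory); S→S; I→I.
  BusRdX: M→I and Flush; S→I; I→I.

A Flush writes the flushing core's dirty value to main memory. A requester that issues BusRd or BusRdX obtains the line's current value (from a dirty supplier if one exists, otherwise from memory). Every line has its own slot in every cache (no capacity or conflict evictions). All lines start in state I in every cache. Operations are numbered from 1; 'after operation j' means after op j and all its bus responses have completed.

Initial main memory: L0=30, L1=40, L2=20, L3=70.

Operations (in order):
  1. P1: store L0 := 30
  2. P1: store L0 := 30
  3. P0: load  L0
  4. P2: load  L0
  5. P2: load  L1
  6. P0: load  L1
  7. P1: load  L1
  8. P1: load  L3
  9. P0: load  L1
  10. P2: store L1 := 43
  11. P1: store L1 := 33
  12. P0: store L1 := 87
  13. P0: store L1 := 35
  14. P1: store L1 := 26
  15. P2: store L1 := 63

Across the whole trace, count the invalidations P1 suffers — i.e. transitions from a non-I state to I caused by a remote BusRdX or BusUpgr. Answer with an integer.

1. P1: store L0 := 30  bus=[BusRdX]  L0: P0=I P1=M P2=I  mem[L0]=30
2. P1: store L0 := 30  bus=[-]  L0: P0=I P1=M P2=I  mem[L0]=30
3. P0: load  L0  bus=[BusRd,Flush]  L0: P0=S P1=S P2=I  mem[L0]=30
4. P2: load  L0  bus=[BusRd]  L0: P0=S P1=S P2=S  mem[L0]=30
5. P2: load  L1  bus=[BusRd]  L1: P0=I P1=I P2=S  mem[L1]=40
6. P0: load  L1  bus=[BusRd]  L1: P0=S P1=I P2=S  mem[L1]=40
7. P1: load  L1  bus=[BusRd]  L1: P0=S P1=S P2=S  mem[L1]=40
8. P1: load  L3  bus=[BusRd]  L3: P0=I P1=S P2=I  mem[L3]=70
9. P0: load  L1  bus=[-]  L1: P0=S P1=S P2=S  mem[L1]=40
10. P2: store L1 := 43  bus=[BusRdX]  L1: P0=I P1=I P2=M  mem[L1]=40
11. P1: store L1 := 33  bus=[BusRdX,Flush]  L1: P0=I P1=M P2=I  mem[L1]=43
12. P0: store L1 := 87  bus=[BusRdX,Flush]  L1: P0=M P1=I P2=I  mem[L1]=33
13. P0: store L1 := 35  bus=[-]  L1: P0=M P1=I P2=I  mem[L1]=33
14. P1: store L1 := 26  bus=[BusRdX,Flush]  L1: P0=I P1=M P2=I  mem[L1]=35
15. P2: store L1 := 63  bus=[BusRdX,Flush]  L1: P0=I P1=I P2=M  mem[L1]=26

invalidations = 3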